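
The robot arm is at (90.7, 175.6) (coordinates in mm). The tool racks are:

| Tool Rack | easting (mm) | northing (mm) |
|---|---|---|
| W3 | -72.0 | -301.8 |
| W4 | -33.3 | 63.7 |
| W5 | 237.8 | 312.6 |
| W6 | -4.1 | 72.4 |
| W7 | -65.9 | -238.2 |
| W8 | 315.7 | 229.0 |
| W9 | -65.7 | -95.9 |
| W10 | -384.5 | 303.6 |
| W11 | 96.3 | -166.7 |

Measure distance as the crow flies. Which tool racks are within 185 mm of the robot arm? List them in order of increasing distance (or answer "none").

W6, W4

Distances from (90.7, 175.6):
W3: √((-162.7)² + (-477.4)²) = √(26471.290 + 227910.760) = 504.4 mm
W4: √((-124.0)² + (-111.9)²) = √(15376.000 + 12521.610) = 167.0 mm
W5: √((147.1)² + (137.0)²) = √(21638.410 + 18769.000) = 201.0 mm
W6: √((-94.8)² + (-103.2)²) = √(8987.040 + 10650.240) = 140.1 mm
W7: √((-156.6)² + (-413.8)²) = √(24523.560 + 171230.440) = 442.4 mm
W8: √((225.0)² + (53.4)²) = √(50625.000 + 2851.560) = 231.2 mm
W9: √((-156.4)² + (-271.5)²) = √(24460.960 + 73712.250) = 313.3 mm
W10: √((-475.2)² + (128.0)²) = √(225815.040 + 16384.000) = 492.1 mm
W11: √((5.6)² + (-342.3)²) = √(31.360 + 117169.290) = 342.3 mm
Threshold 185 mm: W6 (140.1 mm), W4 (167.0 mm) are within range.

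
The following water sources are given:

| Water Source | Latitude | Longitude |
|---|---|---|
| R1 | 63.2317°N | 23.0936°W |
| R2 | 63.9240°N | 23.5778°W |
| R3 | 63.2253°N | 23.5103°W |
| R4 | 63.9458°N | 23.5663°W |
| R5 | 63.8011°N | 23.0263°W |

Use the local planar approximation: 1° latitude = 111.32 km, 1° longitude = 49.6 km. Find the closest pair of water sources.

Pairwise distances:
R1–R2: 80.7222 km
R1–R3: 20.6806 km
R1–R4: 82.8791 km
R1–R5: 63.4734 km
R2–R3: 77.8513 km
R2–R4: 2.4929 km
R2–R5: 30.5850 km
R3–R4: 80.2541 km
R3–R5: 68.4461 km
R4–R5: 31.2546 km
Closest pair: R2–R4 at 2.4929 km.

R2 and R4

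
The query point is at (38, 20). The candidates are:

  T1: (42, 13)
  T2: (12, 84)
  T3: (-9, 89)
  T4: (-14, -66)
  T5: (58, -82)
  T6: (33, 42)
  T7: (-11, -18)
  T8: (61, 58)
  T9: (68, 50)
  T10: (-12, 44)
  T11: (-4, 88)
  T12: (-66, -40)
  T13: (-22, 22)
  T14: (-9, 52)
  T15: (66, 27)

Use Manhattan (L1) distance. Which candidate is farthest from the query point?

T12

Distances from (38, 20):
T1: |4| + |-7| = 4 + 7 = 11
T2: |-26| + |64| = 26 + 64 = 90
T3: |-47| + |69| = 47 + 69 = 116
T4: |-52| + |-86| = 52 + 86 = 138
T5: |20| + |-102| = 20 + 102 = 122
T6: |-5| + |22| = 5 + 22 = 27
T7: |-49| + |-38| = 49 + 38 = 87
T8: |23| + |38| = 23 + 38 = 61
T9: |30| + |30| = 30 + 30 = 60
T10: |-50| + |24| = 50 + 24 = 74
T11: |-42| + |68| = 42 + 68 = 110
T12: |-104| + |-60| = 104 + 60 = 164
T13: |-60| + |2| = 60 + 2 = 62
T14: |-47| + |32| = 47 + 32 = 79
T15: |28| + |7| = 28 + 7 = 35
Maximum: T12 at 164.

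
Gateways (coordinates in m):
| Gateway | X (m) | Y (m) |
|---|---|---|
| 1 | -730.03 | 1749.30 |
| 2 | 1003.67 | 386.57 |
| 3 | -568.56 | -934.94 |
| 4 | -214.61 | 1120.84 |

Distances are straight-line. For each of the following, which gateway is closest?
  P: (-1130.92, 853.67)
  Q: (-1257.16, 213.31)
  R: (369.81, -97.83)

P at (-1130.92, 853.67):
  1: √((400.89)² + (895.63)²) = √(160712.7921 + 802153.0969) = 981.26 m
  2: √((2134.59)² + (-467.10)²) = √(4556474.4681 + 218182.4100) = 2185.10 m
  3: √((562.36)² + (-1788.61)²) = √(316248.7696 + 3199125.7321) = 1874.93 m
  4: √((916.31)² + (267.17)²) = √(839624.0161 + 71379.8089) = 954.47 m
  → nearest: 4 (954.47 m)
Q at (-1257.16, 213.31):
  1: √((527.13)² + (1535.99)²) = √(277866.0369 + 2359265.2801) = 1623.92 m
  2: √((2260.83)² + (173.26)²) = √(5111352.2889 + 30019.0276) = 2267.46 m
  3: √((688.60)² + (-1148.25)²) = √(474169.9600 + 1318478.0625) = 1338.90 m
  4: √((1042.55)² + (907.53)²) = √(1086910.5025 + 823610.7009) = 1382.22 m
  → nearest: 3 (1338.90 m)
R at (369.81, -97.83):
  1: √((-1099.84)² + (1847.13)²) = √(1209648.0256 + 3411889.2369) = 2149.78 m
  2: √((633.86)² + (484.40)²) = √(401778.4996 + 234643.3600) = 797.76 m
  3: √((-938.37)² + (-837.11)²) = √(880538.2569 + 700753.1521) = 1257.49 m
  4: √((-584.42)² + (1218.67)²) = √(341546.7364 + 1485156.5689) = 1351.56 m
  → nearest: 2 (797.76 m)

P→4; Q→3; R→2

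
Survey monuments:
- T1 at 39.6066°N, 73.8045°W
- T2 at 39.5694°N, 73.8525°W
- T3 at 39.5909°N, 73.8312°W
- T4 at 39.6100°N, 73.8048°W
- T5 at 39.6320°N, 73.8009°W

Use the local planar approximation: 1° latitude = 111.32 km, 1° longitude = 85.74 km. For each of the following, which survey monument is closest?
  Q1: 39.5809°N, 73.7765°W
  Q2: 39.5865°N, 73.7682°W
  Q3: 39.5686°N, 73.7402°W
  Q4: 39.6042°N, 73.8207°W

Q1 at 39.5809°N, 73.7765°W:
  T1: 3.7347 km
  T2: 6.6408 km
  T3: 4.8203 km
  T4: 4.0474 km
  T5: 6.0610 km
  → nearest: T1 (3.7347 km)
Q2 at 39.5865°N, 73.7682°W:
  T1: 3.8332 km
  T2: 7.4743 km
  T3: 5.4238 km
  T4: 4.0855 km
  T5: 5.7893 km
  → nearest: T1 (3.8332 km)
Q3 at 39.5686°N, 73.7402°W:
  T1: 6.9490 km
  T2: 9.6290 km
  T3: 8.1877 km
  T4: 7.2054 km
  T5: 8.7691 km
  → nearest: T1 (6.9490 km)
Q4 at 39.6042°N, 73.8207°W:
  T1: 1.4144 km
  T2: 4.7372 km
  T3: 1.7328 km
  T4: 1.5084 km
  T5: 3.5298 km
  → nearest: T1 (1.4144 km)

Q1→T1; Q2→T1; Q3→T1; Q4→T1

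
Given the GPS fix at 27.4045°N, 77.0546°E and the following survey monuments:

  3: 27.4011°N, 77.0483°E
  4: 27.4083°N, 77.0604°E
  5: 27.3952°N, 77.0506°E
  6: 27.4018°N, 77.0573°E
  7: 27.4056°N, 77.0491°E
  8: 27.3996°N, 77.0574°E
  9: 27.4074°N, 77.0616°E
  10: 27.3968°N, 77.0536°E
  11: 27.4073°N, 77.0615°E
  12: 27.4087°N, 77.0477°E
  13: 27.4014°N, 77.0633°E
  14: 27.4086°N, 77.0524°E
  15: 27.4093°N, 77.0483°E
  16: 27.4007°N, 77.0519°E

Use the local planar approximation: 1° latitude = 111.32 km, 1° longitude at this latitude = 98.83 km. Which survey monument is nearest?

6

Distances from 27.4045°N, 77.0546°E:
3: 0.7286 km
4: 0.7124 km
5: 1.1082 km
6: 0.4019 km
7: 0.5572 km
8: 0.6116 km
9: 0.7634 km
10: 0.8628 km
11: 0.7498 km
12: 0.8268 km
13: 0.9265 km
14: 0.5056 km
15: 0.8205 km
16: 0.5001 km
Minimum: 6 at 0.4019 km.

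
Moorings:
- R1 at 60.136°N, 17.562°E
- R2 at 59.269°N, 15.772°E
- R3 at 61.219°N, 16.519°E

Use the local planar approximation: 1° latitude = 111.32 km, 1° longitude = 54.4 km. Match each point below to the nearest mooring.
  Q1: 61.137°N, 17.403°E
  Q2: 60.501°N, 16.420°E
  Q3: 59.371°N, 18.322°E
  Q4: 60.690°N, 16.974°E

Q1 at 61.137°N, 17.403°E:
  R1: 111.767 km
  R2: 226.084 km
  R3: 48.948 km
  → nearest: R3 (48.948 km)
Q2 at 60.501°N, 16.420°E:
  R1: 74.232 km
  R2: 141.604 km
  R3: 80.109 km
  → nearest: R1 (74.232 km)
Q3 at 59.371°N, 18.322°E:
  R1: 94.665 km
  R2: 139.184 km
  R3: 227.905 km
  → nearest: R1 (94.665 km)
Q4 at 60.690°N, 16.974°E:
  R1: 69.473 km
  R2: 171.168 km
  R3: 63.879 km
  → nearest: R3 (63.879 km)

Q1→R3; Q2→R1; Q3→R1; Q4→R3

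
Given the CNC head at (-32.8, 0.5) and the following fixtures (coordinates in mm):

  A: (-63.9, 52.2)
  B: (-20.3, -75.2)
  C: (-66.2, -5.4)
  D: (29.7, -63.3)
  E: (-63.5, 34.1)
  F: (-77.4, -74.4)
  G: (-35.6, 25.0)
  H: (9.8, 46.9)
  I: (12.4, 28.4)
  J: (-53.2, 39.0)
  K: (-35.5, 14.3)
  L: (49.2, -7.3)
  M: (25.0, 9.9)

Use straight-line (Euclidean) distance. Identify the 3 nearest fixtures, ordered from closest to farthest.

K, G, C

Distances from (-32.8, 0.5):
A: √((-31.1)² + (51.7)²) = √(967.210 + 2672.890) = 60.3 mm
B: √((12.5)² + (-75.7)²) = √(156.250 + 5730.490) = 76.7 mm
C: √((-33.4)² + (-5.9)²) = √(1115.560 + 34.810) = 33.9 mm
D: √((62.5)² + (-63.8)²) = √(3906.250 + 4070.440) = 89.3 mm
E: √((-30.7)² + (33.6)²) = √(942.490 + 1128.960) = 45.5 mm
F: √((-44.6)² + (-74.9)²) = √(1989.160 + 5610.010) = 87.2 mm
G: √((-2.8)² + (24.5)²) = √(7.840 + 600.250) = 24.7 mm
H: √((42.6)² + (46.4)²) = √(1814.760 + 2152.960) = 63.0 mm
I: √((45.2)² + (27.9)²) = √(2043.040 + 778.410) = 53.1 mm
J: √((-20.4)² + (38.5)²) = √(416.160 + 1482.250) = 43.6 mm
K: √((-2.7)² + (13.8)²) = √(7.290 + 190.440) = 14.1 mm
L: √((82.0)² + (-7.8)²) = √(6724.000 + 60.840) = 82.4 mm
M: √((57.8)² + (9.4)²) = √(3340.840 + 88.360) = 58.6 mm
Sorted: K (14.1 mm) < G (24.7 mm) < C (33.9 mm) < J (43.6 mm) < E (45.5 mm) < …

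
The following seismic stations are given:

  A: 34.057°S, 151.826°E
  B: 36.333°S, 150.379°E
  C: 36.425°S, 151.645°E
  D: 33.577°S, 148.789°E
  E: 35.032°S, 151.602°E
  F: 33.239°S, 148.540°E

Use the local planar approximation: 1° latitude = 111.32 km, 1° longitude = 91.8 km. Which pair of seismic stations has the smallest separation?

D and F

Pairwise distances:
A–B: 286.074 km
A–C: 264.129 km
A–D: 283.871 km
A–E: 110.468 km
A–F: 315.099 km
B–C: 116.669 km
B–D: 339.750 km
B–E: 183.248 km
B–F: 383.573 km
C–D: 411.403 km
C–E: 155.119 km
C–F: 455.011 km
D–E: 304.826 km
D–F: 44.025 km
E–F: 344.748 km
Closest pair: D–F at 44.025 km.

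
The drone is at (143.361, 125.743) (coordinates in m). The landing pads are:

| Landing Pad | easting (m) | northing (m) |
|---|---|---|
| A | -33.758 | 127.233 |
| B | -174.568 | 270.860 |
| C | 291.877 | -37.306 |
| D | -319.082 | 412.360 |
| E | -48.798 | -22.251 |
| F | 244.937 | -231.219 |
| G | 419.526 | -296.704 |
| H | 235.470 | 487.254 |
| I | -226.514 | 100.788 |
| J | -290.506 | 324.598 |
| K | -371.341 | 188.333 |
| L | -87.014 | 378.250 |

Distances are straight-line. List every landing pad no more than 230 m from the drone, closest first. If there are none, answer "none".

A, C

Distances from (143.361, 125.743):
A: 177.125 m
B: 349.482 m
C: 220.549 m
D: 544.061 m
E: 242.543 m
F: 371.133 m
G: 504.706 m
H: 373.061 m
I: 370.716 m
J: 477.267 m
K: 518.494 m
L: 341.808 m
Threshold 230 m: A (177.125 m), C (220.549 m) are within range.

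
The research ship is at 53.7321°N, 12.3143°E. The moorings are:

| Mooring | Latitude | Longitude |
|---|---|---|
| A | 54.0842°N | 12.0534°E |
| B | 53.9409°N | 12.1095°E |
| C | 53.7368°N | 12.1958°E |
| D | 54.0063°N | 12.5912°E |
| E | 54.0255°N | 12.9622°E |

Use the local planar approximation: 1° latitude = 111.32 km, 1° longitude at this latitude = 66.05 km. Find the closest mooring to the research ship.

Distances from 53.7321°N, 12.3143°E:
A: 42.8167 km
B: 26.8932 km
C: 7.8444 km
D: 35.5838 km
E: 53.8337 km
Minimum: C at 7.8444 km.

C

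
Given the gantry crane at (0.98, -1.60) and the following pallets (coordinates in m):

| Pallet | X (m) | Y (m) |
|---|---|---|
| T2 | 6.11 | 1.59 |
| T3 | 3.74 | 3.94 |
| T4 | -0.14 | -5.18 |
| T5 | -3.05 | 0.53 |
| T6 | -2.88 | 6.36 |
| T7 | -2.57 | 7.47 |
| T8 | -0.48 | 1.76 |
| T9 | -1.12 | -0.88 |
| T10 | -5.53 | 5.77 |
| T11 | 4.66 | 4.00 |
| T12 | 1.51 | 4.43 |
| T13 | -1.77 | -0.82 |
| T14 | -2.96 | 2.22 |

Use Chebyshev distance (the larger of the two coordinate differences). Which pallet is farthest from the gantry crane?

T7

Distances from (0.98, -1.60):
T2: max(|5.13|, |3.19|) = 5.13 m
T3: max(|2.76|, |5.54|) = 5.54 m
T4: max(|-1.12|, |-3.58|) = 3.58 m
T5: max(|-4.03|, |2.13|) = 4.03 m
T6: max(|-3.86|, |7.96|) = 7.96 m
T7: max(|-3.55|, |9.07|) = 9.07 m
T8: max(|-1.46|, |3.36|) = 3.36 m
T9: max(|-2.10|, |0.72|) = 2.10 m
T10: max(|-6.51|, |7.37|) = 7.37 m
T11: max(|3.68|, |5.60|) = 5.60 m
T12: max(|0.53|, |6.03|) = 6.03 m
T13: max(|-2.75|, |0.78|) = 2.75 m
T14: max(|-3.94|, |3.82|) = 3.94 m
Maximum: T7 at 9.07 m.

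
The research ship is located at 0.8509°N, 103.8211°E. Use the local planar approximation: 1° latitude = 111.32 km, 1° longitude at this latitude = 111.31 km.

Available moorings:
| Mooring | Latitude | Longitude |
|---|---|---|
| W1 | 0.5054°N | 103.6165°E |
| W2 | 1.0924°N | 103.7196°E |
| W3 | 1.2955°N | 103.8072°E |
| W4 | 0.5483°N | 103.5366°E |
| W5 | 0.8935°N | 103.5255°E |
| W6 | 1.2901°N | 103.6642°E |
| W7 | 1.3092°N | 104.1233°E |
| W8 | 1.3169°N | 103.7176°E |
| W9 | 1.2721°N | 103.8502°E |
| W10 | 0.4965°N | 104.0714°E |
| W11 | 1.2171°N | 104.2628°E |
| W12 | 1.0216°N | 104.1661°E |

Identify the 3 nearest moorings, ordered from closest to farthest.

W2, W5, W12

Distances from 0.8509°N, 103.8211°E:
W1: 44.6980 km
W2: 29.1613 km
W3: 49.5170 km
W4: 46.2337 km
W5: 33.2432 km
W6: 51.9174 km
W7: 61.1092 km
W8: 53.1390 km
W9: 46.9997 km
W10: 48.2978 km
W11: 63.8676 km
W12: 42.8462 km
Sorted: W2 (29.1613 km) < W5 (33.2432 km) < W12 (42.8462 km) < W1 (44.6980 km) < W4 (46.2337 km) < …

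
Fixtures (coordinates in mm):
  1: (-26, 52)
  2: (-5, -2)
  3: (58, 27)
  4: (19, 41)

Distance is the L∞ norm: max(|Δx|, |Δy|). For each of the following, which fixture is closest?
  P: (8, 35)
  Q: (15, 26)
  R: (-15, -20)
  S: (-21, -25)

P→4; Q→4; R→2; S→2

P at (8, 35):
  1: max(|-34|, |17|) = 34 mm
  2: max(|-13|, |-37|) = 37 mm
  3: max(|50|, |-8|) = 50 mm
  4: max(|11|, |6|) = 11 mm
  → nearest: 4 (11 mm)
Q at (15, 26):
  1: max(|-41|, |26|) = 41 mm
  2: max(|-20|, |-28|) = 28 mm
  3: max(|43|, |1|) = 43 mm
  4: max(|4|, |15|) = 15 mm
  → nearest: 4 (15 mm)
R at (-15, -20):
  1: max(|-11|, |72|) = 72 mm
  2: max(|10|, |18|) = 18 mm
  3: max(|73|, |47|) = 73 mm
  4: max(|34|, |61|) = 61 mm
  → nearest: 2 (18 mm)
S at (-21, -25):
  1: max(|-5|, |77|) = 77 mm
  2: max(|16|, |23|) = 23 mm
  3: max(|79|, |52|) = 79 mm
  4: max(|40|, |66|) = 66 mm
  → nearest: 2 (23 mm)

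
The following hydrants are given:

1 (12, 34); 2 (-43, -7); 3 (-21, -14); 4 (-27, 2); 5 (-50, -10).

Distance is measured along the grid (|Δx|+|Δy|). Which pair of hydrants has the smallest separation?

2 and 5

Pairwise distances:
1–2: 96
1–3: 81
1–4: 71
1–5: 106
2–3: 29
2–4: 25
2–5: 10
3–4: 22
3–5: 33
4–5: 35
Closest pair: 2–5 at 10.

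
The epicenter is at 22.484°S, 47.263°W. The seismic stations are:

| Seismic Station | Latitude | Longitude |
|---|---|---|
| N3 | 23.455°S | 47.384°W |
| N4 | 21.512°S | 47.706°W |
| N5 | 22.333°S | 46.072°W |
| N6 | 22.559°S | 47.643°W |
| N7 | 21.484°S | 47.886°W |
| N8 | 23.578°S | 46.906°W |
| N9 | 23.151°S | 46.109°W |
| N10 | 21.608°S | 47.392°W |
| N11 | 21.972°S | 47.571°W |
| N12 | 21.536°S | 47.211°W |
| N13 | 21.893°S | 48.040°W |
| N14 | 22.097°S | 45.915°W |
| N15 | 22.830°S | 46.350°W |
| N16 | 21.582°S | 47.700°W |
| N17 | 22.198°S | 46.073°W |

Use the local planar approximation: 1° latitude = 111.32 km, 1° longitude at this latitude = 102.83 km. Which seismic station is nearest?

Distances from 22.484°S, 47.263°W:
N3: √((-0.971·111.32)² + (-0.121·102.83)²) = √(11683.81993 + 154.81406) = 108.805 km
N4: √((0.972·111.32)² + (-0.443·102.83)²) = √(11707.89787 + 2075.13867) = 117.401 km
N5: √((0.151·111.32)² + (1.191·102.83)²) = √(282.55324 + 14999.03072) = 123.619 km
N6: √((-0.075·111.32)² + (-0.380·102.83)²) = √(69.70580 + 1526.88689) = 39.957 km
N7: √((1.000·111.32)² + (-0.623·102.83)²) = √(12392.14240 + 4104.07950) = 128.438 km
N8: √((-1.094·111.32)² + (0.357·102.83)²) = √(14831.36214 + 1347.64686) = 127.197 km
N9: √((-0.667·111.32)² + (1.154·102.83)²) = √(5513.12784 + 14081.57684) = 139.981 km
N10: √((0.876·111.32)² + (-0.129·102.83)²) = √(9509.43267 + 175.96208) = 98.414 km
N11: √((0.512·111.32)² + (-0.308·102.83)²) = √(3248.52578 + 1003.09278) = 65.204 km
N12: √((0.948·111.32)² + (0.052·102.83)²) = √(11136.86794 + 28.59212) = 105.667 km
N13: √((0.591·111.32)² + (-0.777·102.83)²) = √(4328.33989 + 6383.83582) = 103.500 km
N14: √((0.387·111.32)² + (1.348·102.83)²) = √(1855.95878 + 19214.07387) = 145.155 km
N15: √((-0.346·111.32)² + (0.913·102.83)²) = √(1483.53772 + 8814.16602) = 101.478 km
N16: √((0.902·111.32)² + (-0.437·102.83)²) = √(10082.29663 + 2019.30791) = 110.007 km
N17: √((0.286·111.32)² + (1.190·102.83)²) = √(1013.62768 + 14973.85400) = 126.442 km
Minimum: N6 at 39.957 km.

N6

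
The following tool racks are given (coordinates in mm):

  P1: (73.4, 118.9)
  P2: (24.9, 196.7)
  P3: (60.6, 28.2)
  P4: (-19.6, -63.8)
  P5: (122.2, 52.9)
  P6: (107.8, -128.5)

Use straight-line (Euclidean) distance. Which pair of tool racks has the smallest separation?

Pairwise distances:
P1–P2: 91.7 mm
P1–P3: 91.6 mm
P1–P4: 205.0 mm
P1–P5: 82.1 mm
P1–P6: 249.8 mm
P2–P3: 172.2 mm
P2–P4: 264.3 mm
P2–P5: 173.6 mm
P2–P6: 335.6 mm
P3–P4: 122.0 mm
P3–P5: 66.4 mm
P3–P6: 163.7 mm
P4–P5: 183.6 mm
P4–P6: 142.9 mm
P5–P6: 182.0 mm
Closest pair: P3–P5 at 66.4 mm.

P3 and P5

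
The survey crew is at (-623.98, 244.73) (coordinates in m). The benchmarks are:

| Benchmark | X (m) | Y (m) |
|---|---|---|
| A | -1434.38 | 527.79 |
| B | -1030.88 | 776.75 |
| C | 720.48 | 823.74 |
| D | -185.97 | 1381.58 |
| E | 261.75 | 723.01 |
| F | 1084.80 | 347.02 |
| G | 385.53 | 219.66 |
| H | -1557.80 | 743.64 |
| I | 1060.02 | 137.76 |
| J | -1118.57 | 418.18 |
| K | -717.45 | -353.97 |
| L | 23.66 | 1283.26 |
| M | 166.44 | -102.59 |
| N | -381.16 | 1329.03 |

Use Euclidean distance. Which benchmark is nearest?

J

Distances from (-623.98, 244.73):
A: √((-810.40)² + (283.06)²) = √(656748.1600 + 80122.9636) = 858.41 m
B: √((-406.90)² + (532.02)²) = √(165567.6100 + 283045.2804) = 669.79 m
C: √((1344.46)² + (579.01)²) = √(1807572.6916 + 335252.5801) = 1463.84 m
D: √((438.01)² + (1136.85)²) = √(191852.7601 + 1292427.9225) = 1218.31 m
E: √((885.73)² + (478.28)²) = √(784517.6329 + 228751.7584) = 1006.61 m
F: √((1708.78)² + (102.29)²) = √(2919929.0884 + 10463.2441) = 1711.84 m
G: √((1009.51)² + (-25.07)²) = √(1019110.4401 + 628.5049) = 1009.82 m
H: √((-933.82)² + (498.91)²) = √(872019.7924 + 248911.1881) = 1058.74 m
I: √((1684.00)² + (-106.97)²) = √(2835856.0000 + 11442.5809) = 1687.39 m
J: √((-494.59)² + (173.45)²) = √(244619.2681 + 30084.9025) = 524.12 m
K: √((-93.47)² + (-598.70)²) = √(8736.6409 + 358441.6900) = 605.95 m
L: √((647.64)² + (1038.53)²) = √(419437.5696 + 1078544.5609) = 1223.92 m
M: √((790.42)² + (-347.32)²) = √(624763.7764 + 120631.1824) = 863.36 m
N: √((242.82)² + (1084.30)²) = √(58961.5524 + 1175706.4900) = 1111.16 m
Minimum: J at 524.12 m.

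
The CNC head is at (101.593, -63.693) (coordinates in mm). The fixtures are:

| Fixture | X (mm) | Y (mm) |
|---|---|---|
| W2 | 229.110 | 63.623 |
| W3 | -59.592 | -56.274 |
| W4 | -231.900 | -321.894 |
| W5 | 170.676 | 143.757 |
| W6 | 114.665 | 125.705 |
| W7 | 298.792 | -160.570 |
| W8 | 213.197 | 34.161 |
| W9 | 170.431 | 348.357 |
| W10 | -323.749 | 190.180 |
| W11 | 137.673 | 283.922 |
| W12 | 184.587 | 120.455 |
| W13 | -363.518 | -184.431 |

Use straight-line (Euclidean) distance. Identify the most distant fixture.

W10

Distances from (101.593, -63.693):
W2: √((127.517)² + (127.316)²) = √(16260.58529 + 16209.36386) = 180.194 mm
W3: √((-161.185)² + (7.419)²) = √(25980.60422 + 55.04156) = 161.356 mm
W4: √((-333.493)² + (-258.201)²) = √(111217.58105 + 66667.75640) = 421.765 mm
W5: √((69.083)² + (207.450)²) = √(4772.46089 + 43035.50250) = 218.650 mm
W6: √((13.072)² + (189.398)²) = √(170.87718 + 35871.60240) = 189.849 mm
W7: √((197.199)² + (-96.877)²) = √(38887.44560 + 9385.15313) = 219.710 mm
W8: √((111.604)² + (97.854)²) = √(12455.45282 + 9575.40532) = 148.428 mm
W9: √((68.838)² + (412.050)²) = √(4738.67024 + 169785.20250) = 417.761 mm
W10: √((-425.342)² + (253.873)²) = √(180915.81696 + 64451.50013) = 495.346 mm
W11: √((36.080)² + (347.615)²) = √(1301.76640 + 120836.18823) = 349.482 mm
W12: √((82.994)² + (184.148)²) = √(6888.00404 + 33910.48590) = 201.986 mm
W13: √((-465.111)² + (-120.738)²) = √(216328.24232 + 14577.66464) = 480.527 mm
Maximum: W10 at 495.346 mm.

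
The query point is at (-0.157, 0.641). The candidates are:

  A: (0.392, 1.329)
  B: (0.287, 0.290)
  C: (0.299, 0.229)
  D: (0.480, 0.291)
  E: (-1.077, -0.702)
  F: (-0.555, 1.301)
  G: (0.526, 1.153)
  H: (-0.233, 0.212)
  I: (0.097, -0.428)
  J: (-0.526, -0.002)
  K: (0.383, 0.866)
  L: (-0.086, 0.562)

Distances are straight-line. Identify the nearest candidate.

L

Distances from (-0.157, 0.641):
A: √((0.549)² + (0.688)²) = √(0.30140 + 0.47334) = 0.880
B: √((0.444)² + (-0.351)²) = √(0.19714 + 0.12320) = 0.566
C: √((0.456)² + (-0.412)²) = √(0.20794 + 0.16974) = 0.615
D: √((0.637)² + (-0.350)²) = √(0.40577 + 0.12250) = 0.727
E: √((-0.920)² + (-1.343)²) = √(0.84640 + 1.80365) = 1.628
F: √((-0.398)² + (0.660)²) = √(0.15840 + 0.43560) = 0.771
G: √((0.683)² + (0.512)²) = √(0.46649 + 0.26214) = 0.854
H: √((-0.076)² + (-0.429)²) = √(0.00578 + 0.18404) = 0.436
I: √((0.254)² + (-1.069)²) = √(0.06452 + 1.14276) = 1.099
J: √((-0.369)² + (-0.643)²) = √(0.13616 + 0.41345) = 0.741
K: √((0.540)² + (0.225)²) = √(0.29160 + 0.05062) = 0.585
L: √((0.071)² + (-0.079)²) = √(0.00504 + 0.00624) = 0.106
Minimum: L at 0.106.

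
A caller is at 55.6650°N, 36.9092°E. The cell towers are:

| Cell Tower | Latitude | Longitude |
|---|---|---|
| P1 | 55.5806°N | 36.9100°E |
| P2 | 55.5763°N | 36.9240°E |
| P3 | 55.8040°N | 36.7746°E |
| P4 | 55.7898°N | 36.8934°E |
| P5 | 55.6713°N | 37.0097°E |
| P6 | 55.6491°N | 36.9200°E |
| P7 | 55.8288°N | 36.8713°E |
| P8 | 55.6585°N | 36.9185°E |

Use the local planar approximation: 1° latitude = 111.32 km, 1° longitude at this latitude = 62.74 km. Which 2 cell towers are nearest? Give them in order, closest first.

P8, P6

Distances from 55.6650°N, 36.9092°E:
P1: √((-0.0844·111.32)² + (0.0008·62.74)²) = √(88.273691 + 0.002519) = 9.3955 km
P2: √((-0.0887·111.32)² + (0.0148·62.74)²) = √(97.497535 + 0.862209) = 9.9176 km
P3: √((0.1390·111.32)² + (-0.1346·62.74)²) = √(239.428583 + 71.314715) = 17.6279 km
P4: √((0.1248·111.32)² + (-0.0158·62.74)²) = √(193.008114 + 0.982660) = 13.9281 km
P5: √((0.0063·111.32)² + (0.1005·62.74)²) = √(0.491844 + 39.757691) = 6.3443 km
P6: √((-0.0159·111.32)² + (0.0108·62.74)²) = √(3.132858 + 0.459131) = 1.8953 km
P7: √((0.1638·111.32)² + (-0.0379·62.74)²) = √(332.486633 + 5.654152) = 18.3886 km
P8: √((-0.0065·111.32)² + (0.0093·62.74)²) = √(0.523568 + 0.340451) = 0.9295 km
Sorted: P8 (0.9295 km) < P6 (1.8953 km) < P5 (6.3443 km) < P1 (9.3955 km) < …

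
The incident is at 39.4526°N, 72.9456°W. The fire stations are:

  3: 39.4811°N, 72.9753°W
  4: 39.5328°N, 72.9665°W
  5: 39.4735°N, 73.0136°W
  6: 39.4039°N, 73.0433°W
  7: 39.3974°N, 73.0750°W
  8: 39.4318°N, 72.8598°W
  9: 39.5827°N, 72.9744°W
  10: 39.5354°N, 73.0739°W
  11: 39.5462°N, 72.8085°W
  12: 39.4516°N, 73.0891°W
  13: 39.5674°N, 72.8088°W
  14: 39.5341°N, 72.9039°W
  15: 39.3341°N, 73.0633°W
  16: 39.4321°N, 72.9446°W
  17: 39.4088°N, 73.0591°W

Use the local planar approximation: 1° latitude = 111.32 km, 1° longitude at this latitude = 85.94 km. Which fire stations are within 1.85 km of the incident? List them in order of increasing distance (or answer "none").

none

Distances from 39.4526°N, 72.9456°W:
3: 4.0719 km
4: 9.1068 km
5: 6.2900 km
6: 9.9944 km
7: 12.7054 km
8: 7.7287 km
9: 14.6927 km
10: 14.3713 km
11: 15.7287 km
12: 12.3329 km
13: 17.3647 km
14: 9.7547 km
15: 16.6232 km
16: 2.2837 km
17: 10.9049 km
Threshold 1.85 km: none within range.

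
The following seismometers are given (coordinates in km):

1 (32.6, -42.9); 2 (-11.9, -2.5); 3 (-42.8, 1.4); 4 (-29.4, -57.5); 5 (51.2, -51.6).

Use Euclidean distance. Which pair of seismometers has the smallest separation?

1 and 5

Pairwise distances:
1–5: 20.5 km
2–3: 31.1 km
2–4: 57.7 km
1–2: 60.1 km
3–4: 60.4 km
1–4: 63.7 km
2–5: 80.0 km
4–5: 80.8 km
1–3: 87.5 km
3–5: 107.9 km
Closest pair: 1–5 at 20.5 km.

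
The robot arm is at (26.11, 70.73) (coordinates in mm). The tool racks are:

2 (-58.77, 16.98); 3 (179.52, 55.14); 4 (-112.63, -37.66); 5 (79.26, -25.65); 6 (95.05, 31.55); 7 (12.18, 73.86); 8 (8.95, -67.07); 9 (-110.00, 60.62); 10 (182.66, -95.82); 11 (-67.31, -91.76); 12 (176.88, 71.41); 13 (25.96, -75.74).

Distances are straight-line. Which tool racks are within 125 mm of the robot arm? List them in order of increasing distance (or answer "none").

7, 6, 2, 5

Distances from (26.11, 70.73):
2: √((-84.88)² + (-53.75)²) = √(7204.6144 + 2889.0625) = 100.47 mm
3: √((153.41)² + (-15.59)²) = √(23534.6281 + 243.0481) = 154.20 mm
4: √((-138.74)² + (-108.39)²) = √(19248.7876 + 11748.3921) = 176.06 mm
5: √((53.15)² + (-96.38)²) = √(2824.9225 + 9289.1044) = 110.06 mm
6: √((68.94)² + (-39.18)²) = √(4752.7236 + 1535.0724) = 79.30 mm
7: √((-13.93)² + (3.13)²) = √(194.0449 + 9.7969) = 14.28 mm
8: √((-17.16)² + (-137.80)²) = √(294.4656 + 18988.8400) = 138.86 mm
9: √((-136.11)² + (-10.11)²) = √(18525.9321 + 102.2121) = 136.48 mm
10: √((156.55)² + (-166.55)²) = √(24507.9025 + 27738.9025) = 228.58 mm
11: √((-93.42)² + (-162.49)²) = √(8727.2964 + 26403.0001) = 187.43 mm
12: √((150.77)² + (0.68)²) = √(22731.5929 + 0.4624) = 150.77 mm
13: √((-0.15)² + (-146.47)²) = √(0.0225 + 21453.4609) = 146.47 mm
Threshold 125 mm: 7 (14.28 mm), 6 (79.30 mm), 2 (100.47 mm), 5 (110.06 mm) are within range.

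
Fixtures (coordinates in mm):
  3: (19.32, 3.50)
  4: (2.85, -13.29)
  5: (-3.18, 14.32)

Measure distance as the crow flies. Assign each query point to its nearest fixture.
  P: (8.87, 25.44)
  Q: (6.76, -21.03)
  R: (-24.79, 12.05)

P→5; Q→4; R→5

P at (8.87, 25.44):
  3: 24.30 mm
  4: 39.20 mm
  5: 16.40 mm
  → nearest: 5 (16.40 mm)
Q at (6.76, -21.03):
  3: 27.56 mm
  4: 8.67 mm
  5: 36.72 mm
  → nearest: 4 (8.67 mm)
R at (-24.79, 12.05):
  3: 44.93 mm
  4: 37.50 mm
  5: 21.73 mm
  → nearest: 5 (21.73 mm)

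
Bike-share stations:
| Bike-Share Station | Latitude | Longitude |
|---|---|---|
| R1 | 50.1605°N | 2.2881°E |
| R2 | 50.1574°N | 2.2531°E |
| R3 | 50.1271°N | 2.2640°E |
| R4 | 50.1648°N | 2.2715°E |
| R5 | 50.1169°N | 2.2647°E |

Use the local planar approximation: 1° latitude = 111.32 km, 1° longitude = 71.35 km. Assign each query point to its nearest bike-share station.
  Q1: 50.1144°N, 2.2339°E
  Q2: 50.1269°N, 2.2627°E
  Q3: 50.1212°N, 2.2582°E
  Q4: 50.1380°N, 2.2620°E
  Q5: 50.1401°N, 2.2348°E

Q1→R5; Q2→R3; Q3→R5; Q4→R3; Q5→R2

Q1 at 50.1144°N, 2.2339°E:
  R1: √((0.0461·111.32)² + (0.0542·71.35)²) = √(26.335905 + 14.955004) = 6.4258 km
  R2: √((0.0430·111.32)² + (0.0192·71.35)²) = √(22.913071 + 1.876681) = 4.9789 km
  R3: √((0.0127·111.32)² + (0.0301·71.35)²) = √(1.998729 + 4.612336) = 2.5712 km
  R4: √((0.0504·111.32)² + (0.0376·71.35)²) = √(31.478024 + 7.197201) = 6.2189 km
  R5: √((0.0025·111.32)² + (0.0308·71.35)²) = √(0.077451 + 4.829358) = 2.2151 km
  → nearest: R5 (2.2151 km)
Q2 at 50.1269°N, 2.2627°E:
  R1: √((0.0336·111.32)² + (0.0254·71.35)²) = √(13.990233 + 3.284395) = 4.1563 km
  R2: √((0.0305·111.32)² + (-0.0096·71.35)²) = √(11.527790 + 0.469170) = 3.4637 km
  R3: √((0.0002·111.32)² + (0.0013·71.35)²) = √(0.000496 + 0.008603) = 0.0954 km
  R4: √((0.0379·111.32)² + (0.0088·71.35)²) = √(17.800197 + 0.394233) = 4.2655 km
  R5: √((-0.0100·111.32)² + (0.0020·71.35)²) = √(1.239214 + 0.020363) = 1.1223 km
  → nearest: R3 (0.0954 km)
Q3 at 50.1212°N, 2.2582°E:
  R1: √((0.0393·111.32)² + (0.0299·71.35)²) = √(19.139540 + 4.551246) = 4.8673 km
  R2: √((0.0362·111.32)² + (-0.0051·71.35)²) = √(16.239159 + 0.132412) = 4.0462 km
  R3: √((0.0059·111.32)² + (0.0058·71.35)²) = √(0.431370 + 0.171255) = 0.7763 km
  R4: √((0.0436·111.32)² + (0.0133·71.35)²) = √(23.556967 + 0.900516) = 4.9455 km
  R5: √((-0.0043·111.32)² + (0.0065·71.35)²) = √(0.229131 + 0.215087) = 0.6665 km
  → nearest: R5 (0.6665 km)
Q4 at 50.1380°N, 2.2620°E:
  R1: √((0.0225·111.32)² + (0.0261·71.35)²) = √(6.273522 + 3.467919) = 3.1211 km
  R2: √((0.0194·111.32)² + (-0.0089·71.35)²) = √(4.663907 + 0.403244) = 2.2510 km
  R3: √((-0.0109·111.32)² + (0.0020·71.35)²) = √(1.472310 + 0.020363) = 1.2218 km
  R4: √((0.0268·111.32)² + (0.0095·71.35)²) = √(8.900532 + 0.459447) = 3.0594 km
  R5: √((-0.0211·111.32)² + (0.0027·71.35)²) = √(5.517106 + 0.037112) = 2.3567 km
  → nearest: R3 (1.2218 km)
Q5 at 50.1401°N, 2.2348°E:
  R1: √((0.0204·111.32)² + (0.0533·71.35)²) = √(5.157114 + 14.462467) = 4.4294 km
  R2: √((0.0173·111.32)² + (0.0183·71.35)²) = √(3.708844 + 1.704866) = 2.3267 km
  R3: √((-0.0130·111.32)² + (0.0292·71.35)²) = √(2.094272 + 4.340639) = 2.5367 km
  R4: √((0.0247·111.32)² + (0.0367·71.35)²) = √(7.560322 + 6.856778) = 3.7970 km
  R5: √((-0.0232·111.32)² + (0.0299·71.35)²) = √(6.669947 + 4.551246) = 3.3498 km
  → nearest: R2 (2.3267 km)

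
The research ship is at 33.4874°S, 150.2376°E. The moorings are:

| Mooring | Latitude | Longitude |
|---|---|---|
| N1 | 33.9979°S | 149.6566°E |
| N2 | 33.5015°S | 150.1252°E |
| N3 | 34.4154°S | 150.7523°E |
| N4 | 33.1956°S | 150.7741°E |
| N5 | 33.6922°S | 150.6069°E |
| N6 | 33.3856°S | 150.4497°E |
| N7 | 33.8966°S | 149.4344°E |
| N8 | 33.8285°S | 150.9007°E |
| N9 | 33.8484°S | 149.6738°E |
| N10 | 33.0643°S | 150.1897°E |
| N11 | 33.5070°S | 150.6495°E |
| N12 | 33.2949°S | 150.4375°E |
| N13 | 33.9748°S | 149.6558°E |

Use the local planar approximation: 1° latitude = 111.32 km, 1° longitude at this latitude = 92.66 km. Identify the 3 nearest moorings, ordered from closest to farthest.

Distances from 33.4874°S, 150.2376°E:
N1: √((-0.5105·111.32)² + (-0.5810·92.66)²) = √(3229.519329 + 2898.256753) = 78.2801 km
N2: √((-0.0141·111.32)² + (-0.1124·92.66)²) = √(2.463682 + 108.471892) = 10.5326 km
N3: √((-0.9280·111.32)² + (0.5147·92.66)²) = √(10671.914761 + 2274.536593) = 113.7825 km
N4: √((0.2918·111.32)² + (0.5365·92.66)²) = √(1055.156723 + 2471.291892) = 59.3839 km
N5: √((-0.2048·111.32)² + (0.3693·92.66)²) = √(519.764124 + 1170.963093) = 41.1185 km
N6: √((0.1018·111.32)² + (0.2121·92.66)²) = √(128.422746 + 386.247720) = 22.6863 km
N7: √((-0.4092·111.32)² + (-0.8032·92.66)²) = √(2074.997823 + 5539.007986) = 87.2583 km
N8: √((-0.3411·111.32)² + (0.6631·92.66)²) = √(1441.815978 + 3775.223325) = 72.2291 km
N9: √((-0.3610·111.32)² + (-0.5638·92.66)²) = √(1614.956390 + 2729.196055) = 65.9102 km
N10: √((0.4231·111.32)² + (-0.0479·92.66)²) = √(2218.362147 + 19.699519) = 47.3082 km
N11: √((-0.0196·111.32)² + (0.4119·92.66)²) = √(4.760565 + 1456.693478) = 38.2290 km
N12: √((0.1925·111.32)² + (0.1999·92.66)²) = √(459.206327 + 343.091675) = 28.3249 km
N13: √((-0.4874·111.32)² + (-0.5818·92.66)²) = √(2943.861982 + 2906.243678) = 76.4860 km
Sorted: N2 (10.5326 km) < N6 (22.6863 km) < N12 (28.3249 km) < N11 (38.2290 km) < N5 (41.1185 km) < …

N2, N6, N12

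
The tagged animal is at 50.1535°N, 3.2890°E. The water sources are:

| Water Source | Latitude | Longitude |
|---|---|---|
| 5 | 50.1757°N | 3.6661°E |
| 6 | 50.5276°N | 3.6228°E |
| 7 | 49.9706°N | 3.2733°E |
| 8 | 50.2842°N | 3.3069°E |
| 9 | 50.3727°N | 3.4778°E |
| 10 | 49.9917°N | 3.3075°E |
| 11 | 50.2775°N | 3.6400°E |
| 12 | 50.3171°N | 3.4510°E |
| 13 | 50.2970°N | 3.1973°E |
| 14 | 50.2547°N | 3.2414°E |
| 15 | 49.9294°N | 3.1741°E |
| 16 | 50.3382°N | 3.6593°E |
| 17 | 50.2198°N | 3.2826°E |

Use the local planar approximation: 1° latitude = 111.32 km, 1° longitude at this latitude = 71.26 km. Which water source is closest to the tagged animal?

Distances from 50.1535°N, 3.2890°E:
5: √((0.0222·111.32)² + (0.3771·71.26)²) = √(6.107343 + 722.112231) = 26.9855 km
6: √((0.3741·111.32)² + (0.3338·71.26)²) = √(1734.290367 + 565.801769) = 47.9593 km
7: √((-0.1829·111.32)² + (-0.0157·71.26)²) = √(414.547028 + 1.251673) = 20.3911 km
8: √((0.1307·111.32)² + (0.0179·71.26)²) = √(211.688649 + 1.627038) = 14.6053 km
9: √((0.2192·111.32)² + (0.1888·71.26)²) = √(595.425589 + 181.007102) = 27.8645 km
10: √((-0.1618·111.32)² + (0.0185·71.26)²) = √(324.416870 + 1.737941) = 18.0598 km
11: √((0.1240·111.32)² + (0.3510·71.26)²) = √(190.541582 + 625.613150) = 28.5684 km
12: √((0.1636·111.32)² + (0.1620·71.26)²) = √(331.675196 + 133.266707) = 21.5625 km
13: √((0.1435·111.32)² + (-0.0917·71.26)²) = √(255.182094 + 42.700239) = 17.2593 km
14: √((0.1012·111.32)² + (-0.0476·71.26)²) = √(126.913383 + 11.505501) = 11.7652 km
15: √((-0.2241·111.32)² + (-0.1149·71.26)²) = √(622.343429 + 67.039643) = 26.2561 km
16: √((0.1847·111.32)² + (0.3703·71.26)²) = √(422.746661 + 696.304273) = 33.4522 km
17: √((0.0663·111.32)² + (-0.0064·71.26)²) = √(54.472016 + 0.207994) = 7.3946 km
Minimum: 17 at 7.3946 km.

17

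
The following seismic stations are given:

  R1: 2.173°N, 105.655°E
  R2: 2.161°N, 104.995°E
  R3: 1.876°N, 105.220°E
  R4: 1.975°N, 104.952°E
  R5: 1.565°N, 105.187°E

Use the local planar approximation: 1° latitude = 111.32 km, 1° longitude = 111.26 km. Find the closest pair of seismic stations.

R2 and R4

Pairwise distances:
R1–R2: √((-0.012·111.32)² + (-0.660·111.26)²) = √(1.78447 + 5392.19988) = 73.444 km
R1–R3: √((-0.297·111.32)² + (-0.435·111.26)²) = √(1093.09849 + 2342.37608) = 58.613 km
R1–R4: √((-0.198·111.32)² + (-0.703·111.26)²) = √(485.82155 + 6117.70824) = 81.262 km
R1–R5: √((-0.608·111.32)² + (-0.468·111.26)²) = √(4580.92893 + 2711.25158) = 85.394 km
R2–R3: √((-0.285·111.32)² + (0.225·111.26)²) = √(1006.55177 + 626.67612) = 40.413 km
R2–R4: √((-0.186·111.32)² + (-0.043·111.26)²) = √(428.71856 + 22.88838) = 21.251 km
R2–R5: √((-0.596·111.32)² + (0.192·111.26)²) = √(4401.88725 + 456.33163) = 69.701 km
R3–R4: √((0.099·111.32)² + (-0.268·111.26)²) = √(121.45539 + 889.09404) = 31.789 km
R3–R5: √((-0.311·111.32)² + (-0.033·111.26)²) = √(1198.58041 + 13.48050) = 34.815 km
R4–R5: √((-0.410·111.32)² + (0.235·111.26)²) = √(2083.11914 + 683.61855) = 52.600 km
Closest pair: R2–R4 at 21.251 km.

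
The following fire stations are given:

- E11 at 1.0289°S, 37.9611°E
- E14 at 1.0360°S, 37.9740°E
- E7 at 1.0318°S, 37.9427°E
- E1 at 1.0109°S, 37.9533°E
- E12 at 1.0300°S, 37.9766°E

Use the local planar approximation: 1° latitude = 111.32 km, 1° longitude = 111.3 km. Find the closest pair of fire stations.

E14 and E12

Pairwise distances:
E14–E12: √((0.0060·111.32)² + (0.0026·111.3)²) = √(0.446117 + 0.083741) = 0.7279 km
E11–E14: √((-0.0071·111.32)² + (0.0129·111.3)²) = √(0.624688 + 2.061435) = 1.6389 km
E11–E12: √((-0.0011·111.32)² + (0.0155·111.3)²) = √(0.014994 + 2.976143) = 1.7295 km
E11–E7: √((-0.0029·111.32)² + (-0.0184·111.3)²) = √(0.104218 + 4.193976) = 2.0732 km
E11–E1: √((0.0180·111.32)² + (-0.0078·111.3)²) = √(4.015054 + 0.753667) = 2.1837 km
E7–E1: √((0.0209·111.32)² + (0.0106·111.3)²) = √(5.413012 + 1.391881) = 2.6086 km
E1–E12: √((-0.0191·111.32)² + (0.0233·111.3)²) = √(4.520777 + 6.725153) = 3.3535 km
E14–E7: √((0.0042·111.32)² + (-0.0313·111.3)²) = √(0.218597 + 12.136096) = 3.5149 km
E14–E1: √((0.0251·111.32)² + (-0.0207·111.3)²) = √(7.807174 + 5.308001) = 3.6215 km
E7–E12: √((0.0018·111.32)² + (0.0339·111.3)²) = √(0.040151 + 14.236057) = 3.7784 km
Closest pair: E14–E12 at 0.7279 km.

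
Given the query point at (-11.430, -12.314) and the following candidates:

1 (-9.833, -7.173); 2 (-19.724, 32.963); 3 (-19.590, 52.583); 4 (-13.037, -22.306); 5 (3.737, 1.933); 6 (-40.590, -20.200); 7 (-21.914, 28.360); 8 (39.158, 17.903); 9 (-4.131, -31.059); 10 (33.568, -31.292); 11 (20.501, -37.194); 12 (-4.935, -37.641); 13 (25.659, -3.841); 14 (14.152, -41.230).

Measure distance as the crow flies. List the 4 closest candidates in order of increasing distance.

Distances from (-11.430, -12.314):
1: 5.383
2: 46.030
3: 65.408
4: 10.120
5: 20.809
6: 30.208
7: 42.003
8: 58.925
9: 20.116
10: 48.836
11: 40.480
12: 26.147
13: 38.045
14: 38.608
Sorted: 1 (5.383) < 4 (10.120) < 9 (20.116) < 5 (20.809) < 12 (26.147) < 6 (30.208) < …

1, 4, 9, 5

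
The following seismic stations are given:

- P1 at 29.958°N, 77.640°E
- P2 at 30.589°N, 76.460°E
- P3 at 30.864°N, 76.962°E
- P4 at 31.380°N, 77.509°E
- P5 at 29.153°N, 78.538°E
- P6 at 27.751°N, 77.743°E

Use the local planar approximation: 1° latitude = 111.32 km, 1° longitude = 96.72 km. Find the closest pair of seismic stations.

P2 and P3

Pairwise distances:
P1–P2: 134.014 km
P1–P3: 120.300 km
P1–P4: 158.803 km
P1–P5: 124.796 km
P1–P6: 245.885 km
P2–P3: 57.399 km
P2–P4: 134.341 km
P2–P5: 256.804 km
P2–P6: 339.423 km
P3–P4: 78.093 km
P3–P5: 243.954 km
P3–P6: 354.677 km
P4–P5: 267.141 km
P4–P6: 404.614 km
P5–P6: 173.984 km
Closest pair: P2–P3 at 57.399 km.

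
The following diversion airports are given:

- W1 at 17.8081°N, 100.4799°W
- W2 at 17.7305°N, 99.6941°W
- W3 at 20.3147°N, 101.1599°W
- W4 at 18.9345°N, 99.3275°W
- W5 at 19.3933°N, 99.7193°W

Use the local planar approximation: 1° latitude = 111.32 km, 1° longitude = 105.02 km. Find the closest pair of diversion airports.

W4 and W5

Pairwise distances:
W1–W2: 82.9756 km
W1–W3: 288.0282 km
W1–W4: 174.2697 km
W1–W5: 193.7014 km
W2–W3: 326.2711 km
W2–W4: 139.4494 km
W2–W5: 185.1218 km
W3–W4: 246.2500 km
W3–W5: 182.7837 km
W4–W5: 65.5864 km
Closest pair: W4–W5 at 65.5864 km.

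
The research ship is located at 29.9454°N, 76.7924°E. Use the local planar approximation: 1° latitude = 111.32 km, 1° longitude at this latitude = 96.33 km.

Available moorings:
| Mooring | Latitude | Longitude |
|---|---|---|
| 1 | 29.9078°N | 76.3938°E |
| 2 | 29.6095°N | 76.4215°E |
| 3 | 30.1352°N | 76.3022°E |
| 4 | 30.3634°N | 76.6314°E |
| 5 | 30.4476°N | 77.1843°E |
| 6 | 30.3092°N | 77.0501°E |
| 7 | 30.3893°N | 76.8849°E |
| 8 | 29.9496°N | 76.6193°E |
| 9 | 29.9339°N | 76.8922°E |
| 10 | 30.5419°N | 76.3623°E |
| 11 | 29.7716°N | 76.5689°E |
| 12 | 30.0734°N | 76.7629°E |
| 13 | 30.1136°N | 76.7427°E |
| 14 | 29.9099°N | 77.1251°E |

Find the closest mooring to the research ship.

9

Distances from 29.9454°N, 76.7924°E:
1: √((-0.0376·111.32)² + (-0.3986·96.33)²) = √(17.519515 + 1474.340207) = 38.6246 km
2: √((-0.3359·111.32)² + (-0.3709·96.33)²) = √(1398.190680 + 1276.546935) = 51.7179 km
3: √((0.1898·111.32)² + (-0.4902·96.33)²) = √(446.415034 + 2229.819630) = 51.7323 km
4: √((0.4180·111.32)² + (-0.1610·96.33)²) = √(2165.204689 + 240.533113) = 49.0483 km
5: √((0.5022·111.32)² + (0.3919·96.33)²) = √(3125.358291 + 1425.192891) = 67.4578 km
6: √((0.3638·111.32)² + (0.2577·96.33)²) = √(1640.105499 + 616.242941) = 47.5010 km
7: √((0.4439·111.32)² + (0.0925·96.33)²) = √(2441.837086 + 79.397456) = 50.2119 km
8: √((0.0042·111.32)² + (-0.1731·96.33)²) = √(0.218597 + 278.046387) = 16.6813 km
9: √((-0.0115·111.32)² + (0.0998·96.33)²) = √(1.638861 + 92.423881) = 9.6986 km
10: √((0.5965·111.32)² + (-0.4301·96.33)²) = √(4409.276070 + 1716.571927) = 78.2678 km
11: √((-0.1738·111.32)² + (-0.2235·96.33)²) = √(374.322506 + 463.530350) = 28.9457 km
12: √((0.1280·111.32)² + (-0.0295·96.33)²) = √(203.032861 + 8.075458) = 14.5296 km
13: √((0.1682·111.32)² + (-0.0497·96.33)²) = √(350.589075 + 22.921123) = 19.3264 km
14: √((-0.0355·111.32)² + (0.3327·96.33)²) = √(15.617197 + 1027.137824) = 32.2917 km
Minimum: 9 at 9.6986 km.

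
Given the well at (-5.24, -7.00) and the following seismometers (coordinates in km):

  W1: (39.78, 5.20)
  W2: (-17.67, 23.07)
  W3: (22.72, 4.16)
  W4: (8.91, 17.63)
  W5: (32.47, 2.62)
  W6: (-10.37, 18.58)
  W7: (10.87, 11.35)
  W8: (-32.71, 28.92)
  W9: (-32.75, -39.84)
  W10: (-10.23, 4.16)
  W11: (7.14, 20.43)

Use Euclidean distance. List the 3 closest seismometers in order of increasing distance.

W10, W7, W6

Distances from (-5.24, -7.00):
W1: √((45.02)² + (12.20)²) = √(2026.8004 + 148.8400) = 46.64 km
W2: √((-12.43)² + (30.07)²) = √(154.5049 + 904.2049) = 32.54 km
W3: √((27.96)² + (11.16)²) = √(781.7616 + 124.5456) = 30.10 km
W4: √((14.15)² + (24.63)²) = √(200.2225 + 606.6369) = 28.41 km
W5: √((37.71)² + (9.62)²) = √(1422.0441 + 92.5444) = 38.92 km
W6: √((-5.13)² + (25.58)²) = √(26.3169 + 654.3364) = 26.09 km
W7: √((16.11)² + (18.35)²) = √(259.5321 + 336.7225) = 24.42 km
W8: √((-27.47)² + (35.92)²) = √(754.6009 + 1290.2464) = 45.22 km
W9: √((-27.51)² + (-32.84)²) = √(756.8001 + 1078.4656) = 42.84 km
W10: √((-4.99)² + (11.16)²) = √(24.9001 + 124.5456) = 12.22 km
W11: √((12.38)² + (27.43)²) = √(153.2644 + 752.4049) = 30.09 km
Sorted: W10 (12.22 km) < W7 (24.42 km) < W6 (26.09 km) < W4 (28.41 km) < W11 (30.09 km) < …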